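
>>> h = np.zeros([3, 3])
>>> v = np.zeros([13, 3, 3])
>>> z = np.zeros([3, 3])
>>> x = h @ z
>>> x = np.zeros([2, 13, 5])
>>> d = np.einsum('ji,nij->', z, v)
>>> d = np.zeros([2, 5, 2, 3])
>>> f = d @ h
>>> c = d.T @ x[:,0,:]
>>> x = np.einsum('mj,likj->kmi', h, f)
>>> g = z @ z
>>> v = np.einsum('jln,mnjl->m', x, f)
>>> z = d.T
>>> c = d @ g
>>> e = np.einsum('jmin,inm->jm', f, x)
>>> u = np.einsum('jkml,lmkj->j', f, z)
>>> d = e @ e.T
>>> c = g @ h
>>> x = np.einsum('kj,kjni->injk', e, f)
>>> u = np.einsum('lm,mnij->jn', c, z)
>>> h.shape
(3, 3)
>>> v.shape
(2,)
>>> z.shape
(3, 2, 5, 2)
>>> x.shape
(3, 2, 5, 2)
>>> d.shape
(2, 2)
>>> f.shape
(2, 5, 2, 3)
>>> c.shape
(3, 3)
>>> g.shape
(3, 3)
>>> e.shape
(2, 5)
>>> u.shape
(2, 2)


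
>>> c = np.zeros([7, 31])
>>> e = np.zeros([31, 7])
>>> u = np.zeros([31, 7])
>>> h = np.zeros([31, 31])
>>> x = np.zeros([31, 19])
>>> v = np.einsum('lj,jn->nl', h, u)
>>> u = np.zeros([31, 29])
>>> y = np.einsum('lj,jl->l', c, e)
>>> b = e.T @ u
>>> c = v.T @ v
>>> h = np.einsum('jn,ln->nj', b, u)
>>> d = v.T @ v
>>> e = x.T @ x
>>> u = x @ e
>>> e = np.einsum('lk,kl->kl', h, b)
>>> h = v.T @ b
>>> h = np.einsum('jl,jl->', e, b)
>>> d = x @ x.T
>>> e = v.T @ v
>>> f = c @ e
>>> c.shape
(31, 31)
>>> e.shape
(31, 31)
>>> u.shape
(31, 19)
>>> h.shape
()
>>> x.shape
(31, 19)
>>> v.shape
(7, 31)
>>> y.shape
(7,)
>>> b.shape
(7, 29)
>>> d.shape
(31, 31)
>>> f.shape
(31, 31)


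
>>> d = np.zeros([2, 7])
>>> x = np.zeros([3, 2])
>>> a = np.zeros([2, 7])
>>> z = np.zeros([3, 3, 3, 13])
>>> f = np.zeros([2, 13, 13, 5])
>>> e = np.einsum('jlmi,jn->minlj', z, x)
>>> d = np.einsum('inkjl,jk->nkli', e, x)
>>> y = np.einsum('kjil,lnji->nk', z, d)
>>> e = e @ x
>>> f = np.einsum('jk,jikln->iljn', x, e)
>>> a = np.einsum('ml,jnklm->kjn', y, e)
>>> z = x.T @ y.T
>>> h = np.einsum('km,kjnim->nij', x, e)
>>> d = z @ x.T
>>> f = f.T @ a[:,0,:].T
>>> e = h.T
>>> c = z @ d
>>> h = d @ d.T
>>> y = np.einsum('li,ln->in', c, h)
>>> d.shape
(2, 3)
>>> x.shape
(3, 2)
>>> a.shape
(2, 3, 13)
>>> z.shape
(2, 2)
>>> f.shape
(2, 3, 3, 2)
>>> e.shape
(13, 3, 2)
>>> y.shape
(3, 2)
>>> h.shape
(2, 2)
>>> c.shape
(2, 3)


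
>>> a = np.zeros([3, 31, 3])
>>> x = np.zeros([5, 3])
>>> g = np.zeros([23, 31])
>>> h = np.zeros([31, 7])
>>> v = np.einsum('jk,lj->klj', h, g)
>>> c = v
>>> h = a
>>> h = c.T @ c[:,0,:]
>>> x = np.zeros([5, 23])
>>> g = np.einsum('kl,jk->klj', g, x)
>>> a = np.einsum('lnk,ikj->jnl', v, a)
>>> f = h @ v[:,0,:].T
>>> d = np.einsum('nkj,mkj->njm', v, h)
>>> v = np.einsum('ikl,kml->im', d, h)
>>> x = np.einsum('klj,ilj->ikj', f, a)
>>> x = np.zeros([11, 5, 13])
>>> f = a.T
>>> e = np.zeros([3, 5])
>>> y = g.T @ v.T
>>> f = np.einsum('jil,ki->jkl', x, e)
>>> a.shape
(3, 23, 7)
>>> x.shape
(11, 5, 13)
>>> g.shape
(23, 31, 5)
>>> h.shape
(31, 23, 31)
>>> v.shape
(7, 23)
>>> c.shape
(7, 23, 31)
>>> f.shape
(11, 3, 13)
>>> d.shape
(7, 31, 31)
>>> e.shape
(3, 5)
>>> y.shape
(5, 31, 7)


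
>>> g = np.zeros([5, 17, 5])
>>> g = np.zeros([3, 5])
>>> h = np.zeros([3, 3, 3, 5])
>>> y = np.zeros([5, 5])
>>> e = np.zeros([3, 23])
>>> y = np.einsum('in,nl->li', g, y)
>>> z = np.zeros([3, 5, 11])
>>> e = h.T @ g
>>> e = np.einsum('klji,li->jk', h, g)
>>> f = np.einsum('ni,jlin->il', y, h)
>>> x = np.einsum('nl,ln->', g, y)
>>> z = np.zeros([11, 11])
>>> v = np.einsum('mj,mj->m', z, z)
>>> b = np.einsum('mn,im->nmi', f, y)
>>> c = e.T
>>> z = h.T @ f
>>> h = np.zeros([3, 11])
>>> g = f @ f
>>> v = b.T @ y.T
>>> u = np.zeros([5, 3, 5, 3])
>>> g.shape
(3, 3)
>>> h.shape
(3, 11)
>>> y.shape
(5, 3)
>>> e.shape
(3, 3)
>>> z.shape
(5, 3, 3, 3)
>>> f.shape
(3, 3)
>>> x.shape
()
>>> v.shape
(5, 3, 5)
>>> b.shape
(3, 3, 5)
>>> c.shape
(3, 3)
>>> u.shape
(5, 3, 5, 3)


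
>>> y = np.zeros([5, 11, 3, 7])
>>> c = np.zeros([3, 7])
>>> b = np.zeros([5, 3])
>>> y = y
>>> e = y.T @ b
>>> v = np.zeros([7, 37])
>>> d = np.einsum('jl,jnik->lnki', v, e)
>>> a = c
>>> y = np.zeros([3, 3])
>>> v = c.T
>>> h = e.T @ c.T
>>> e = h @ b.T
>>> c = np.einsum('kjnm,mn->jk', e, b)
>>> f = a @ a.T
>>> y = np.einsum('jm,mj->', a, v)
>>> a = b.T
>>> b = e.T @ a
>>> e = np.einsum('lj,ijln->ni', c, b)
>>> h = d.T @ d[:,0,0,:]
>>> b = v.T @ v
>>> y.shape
()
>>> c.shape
(11, 3)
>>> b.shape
(3, 3)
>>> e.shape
(5, 5)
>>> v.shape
(7, 3)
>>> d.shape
(37, 3, 3, 11)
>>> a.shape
(3, 5)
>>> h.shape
(11, 3, 3, 11)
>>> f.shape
(3, 3)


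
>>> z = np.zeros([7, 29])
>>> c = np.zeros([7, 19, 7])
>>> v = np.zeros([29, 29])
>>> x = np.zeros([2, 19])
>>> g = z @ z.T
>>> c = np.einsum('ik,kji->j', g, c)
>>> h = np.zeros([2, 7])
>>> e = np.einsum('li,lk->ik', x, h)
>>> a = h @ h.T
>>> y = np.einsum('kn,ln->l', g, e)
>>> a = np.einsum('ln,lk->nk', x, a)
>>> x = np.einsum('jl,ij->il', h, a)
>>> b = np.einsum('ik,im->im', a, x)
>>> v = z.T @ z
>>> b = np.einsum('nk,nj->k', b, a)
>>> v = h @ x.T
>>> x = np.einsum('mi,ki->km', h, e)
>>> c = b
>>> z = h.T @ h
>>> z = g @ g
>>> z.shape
(7, 7)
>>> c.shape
(7,)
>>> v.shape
(2, 19)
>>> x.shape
(19, 2)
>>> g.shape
(7, 7)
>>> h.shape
(2, 7)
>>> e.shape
(19, 7)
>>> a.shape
(19, 2)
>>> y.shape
(19,)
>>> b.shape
(7,)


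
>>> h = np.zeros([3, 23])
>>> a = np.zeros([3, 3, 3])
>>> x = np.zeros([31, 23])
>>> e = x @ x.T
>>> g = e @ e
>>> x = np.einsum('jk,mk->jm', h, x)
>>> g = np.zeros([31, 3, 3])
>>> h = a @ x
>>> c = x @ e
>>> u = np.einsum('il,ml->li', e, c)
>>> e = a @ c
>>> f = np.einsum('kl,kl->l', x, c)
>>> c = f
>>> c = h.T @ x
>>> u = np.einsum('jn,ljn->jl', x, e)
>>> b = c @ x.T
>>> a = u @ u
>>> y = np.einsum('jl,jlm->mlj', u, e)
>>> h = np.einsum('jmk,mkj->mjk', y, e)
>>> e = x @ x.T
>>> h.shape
(3, 31, 3)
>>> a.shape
(3, 3)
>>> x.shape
(3, 31)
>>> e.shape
(3, 3)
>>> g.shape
(31, 3, 3)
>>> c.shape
(31, 3, 31)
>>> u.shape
(3, 3)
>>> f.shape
(31,)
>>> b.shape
(31, 3, 3)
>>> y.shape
(31, 3, 3)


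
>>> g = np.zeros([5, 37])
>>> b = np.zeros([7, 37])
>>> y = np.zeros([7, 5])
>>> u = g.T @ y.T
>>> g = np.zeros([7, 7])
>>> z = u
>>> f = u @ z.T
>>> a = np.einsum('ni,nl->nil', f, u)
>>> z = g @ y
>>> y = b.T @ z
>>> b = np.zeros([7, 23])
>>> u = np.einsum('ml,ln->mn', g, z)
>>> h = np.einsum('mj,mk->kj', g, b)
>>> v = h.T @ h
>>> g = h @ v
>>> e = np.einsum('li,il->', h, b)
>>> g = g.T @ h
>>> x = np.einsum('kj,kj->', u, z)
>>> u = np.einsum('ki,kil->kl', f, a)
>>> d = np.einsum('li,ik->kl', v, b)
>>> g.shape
(7, 7)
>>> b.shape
(7, 23)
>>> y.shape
(37, 5)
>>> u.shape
(37, 7)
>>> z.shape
(7, 5)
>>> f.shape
(37, 37)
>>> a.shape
(37, 37, 7)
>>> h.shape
(23, 7)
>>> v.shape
(7, 7)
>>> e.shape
()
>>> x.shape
()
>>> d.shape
(23, 7)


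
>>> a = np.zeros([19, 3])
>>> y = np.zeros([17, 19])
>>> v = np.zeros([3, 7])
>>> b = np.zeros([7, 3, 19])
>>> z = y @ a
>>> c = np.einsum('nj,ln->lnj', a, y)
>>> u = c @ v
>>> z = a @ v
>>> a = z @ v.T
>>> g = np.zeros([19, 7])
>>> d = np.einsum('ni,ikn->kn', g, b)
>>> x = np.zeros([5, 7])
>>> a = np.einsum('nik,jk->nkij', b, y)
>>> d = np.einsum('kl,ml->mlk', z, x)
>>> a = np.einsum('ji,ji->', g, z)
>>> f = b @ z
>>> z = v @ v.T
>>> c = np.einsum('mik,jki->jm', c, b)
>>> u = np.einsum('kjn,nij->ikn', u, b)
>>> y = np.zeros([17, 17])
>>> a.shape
()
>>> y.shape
(17, 17)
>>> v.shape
(3, 7)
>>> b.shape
(7, 3, 19)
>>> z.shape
(3, 3)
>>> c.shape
(7, 17)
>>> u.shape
(3, 17, 7)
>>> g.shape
(19, 7)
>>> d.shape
(5, 7, 19)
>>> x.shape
(5, 7)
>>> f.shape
(7, 3, 7)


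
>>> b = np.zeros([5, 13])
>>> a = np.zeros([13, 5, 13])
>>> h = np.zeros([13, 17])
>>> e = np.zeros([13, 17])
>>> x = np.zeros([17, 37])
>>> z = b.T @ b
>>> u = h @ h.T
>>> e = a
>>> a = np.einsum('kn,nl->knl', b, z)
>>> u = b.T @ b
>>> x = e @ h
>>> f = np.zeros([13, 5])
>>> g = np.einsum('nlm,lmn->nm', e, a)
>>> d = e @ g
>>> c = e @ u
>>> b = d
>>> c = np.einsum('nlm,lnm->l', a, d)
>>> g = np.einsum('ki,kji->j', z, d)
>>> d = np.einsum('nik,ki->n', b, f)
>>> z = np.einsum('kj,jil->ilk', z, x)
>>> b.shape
(13, 5, 13)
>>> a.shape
(5, 13, 13)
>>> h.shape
(13, 17)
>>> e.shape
(13, 5, 13)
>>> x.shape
(13, 5, 17)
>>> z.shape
(5, 17, 13)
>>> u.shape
(13, 13)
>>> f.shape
(13, 5)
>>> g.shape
(5,)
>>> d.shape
(13,)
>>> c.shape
(13,)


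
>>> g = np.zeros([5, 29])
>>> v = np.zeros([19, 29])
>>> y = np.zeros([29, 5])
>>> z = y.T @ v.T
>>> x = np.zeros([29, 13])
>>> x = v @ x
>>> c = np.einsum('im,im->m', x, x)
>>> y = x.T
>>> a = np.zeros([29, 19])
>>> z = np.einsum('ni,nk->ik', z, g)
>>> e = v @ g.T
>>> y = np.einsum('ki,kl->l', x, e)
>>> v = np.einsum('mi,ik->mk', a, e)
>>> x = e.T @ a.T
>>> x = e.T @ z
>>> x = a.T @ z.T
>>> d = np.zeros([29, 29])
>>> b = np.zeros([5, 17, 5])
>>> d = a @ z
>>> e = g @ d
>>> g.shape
(5, 29)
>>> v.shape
(29, 5)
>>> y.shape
(5,)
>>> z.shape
(19, 29)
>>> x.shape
(19, 19)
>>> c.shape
(13,)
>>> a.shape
(29, 19)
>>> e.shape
(5, 29)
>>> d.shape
(29, 29)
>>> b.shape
(5, 17, 5)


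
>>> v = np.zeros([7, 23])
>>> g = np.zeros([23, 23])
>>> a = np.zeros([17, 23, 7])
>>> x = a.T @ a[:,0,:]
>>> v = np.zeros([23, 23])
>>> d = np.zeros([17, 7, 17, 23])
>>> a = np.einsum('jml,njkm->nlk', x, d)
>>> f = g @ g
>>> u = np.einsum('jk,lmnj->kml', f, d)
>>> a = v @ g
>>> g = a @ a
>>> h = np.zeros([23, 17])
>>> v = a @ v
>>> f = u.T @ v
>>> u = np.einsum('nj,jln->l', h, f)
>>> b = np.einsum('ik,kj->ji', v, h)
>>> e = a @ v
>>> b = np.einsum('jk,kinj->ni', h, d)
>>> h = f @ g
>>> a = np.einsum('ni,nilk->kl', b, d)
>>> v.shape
(23, 23)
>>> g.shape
(23, 23)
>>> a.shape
(23, 17)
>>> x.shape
(7, 23, 7)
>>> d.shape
(17, 7, 17, 23)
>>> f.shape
(17, 7, 23)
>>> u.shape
(7,)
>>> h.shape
(17, 7, 23)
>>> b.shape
(17, 7)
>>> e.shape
(23, 23)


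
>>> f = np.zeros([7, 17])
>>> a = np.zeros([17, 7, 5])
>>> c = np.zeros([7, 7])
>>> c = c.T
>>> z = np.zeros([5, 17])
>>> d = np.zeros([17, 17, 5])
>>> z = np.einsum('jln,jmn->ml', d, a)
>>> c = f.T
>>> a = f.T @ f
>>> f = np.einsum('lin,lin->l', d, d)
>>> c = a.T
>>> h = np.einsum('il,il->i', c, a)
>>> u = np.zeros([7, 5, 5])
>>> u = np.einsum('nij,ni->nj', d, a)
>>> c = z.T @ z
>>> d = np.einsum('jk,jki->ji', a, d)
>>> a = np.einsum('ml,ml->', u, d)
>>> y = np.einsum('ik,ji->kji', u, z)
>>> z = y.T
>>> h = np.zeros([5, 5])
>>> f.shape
(17,)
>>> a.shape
()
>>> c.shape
(17, 17)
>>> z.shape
(17, 7, 5)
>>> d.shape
(17, 5)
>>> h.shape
(5, 5)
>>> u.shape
(17, 5)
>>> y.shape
(5, 7, 17)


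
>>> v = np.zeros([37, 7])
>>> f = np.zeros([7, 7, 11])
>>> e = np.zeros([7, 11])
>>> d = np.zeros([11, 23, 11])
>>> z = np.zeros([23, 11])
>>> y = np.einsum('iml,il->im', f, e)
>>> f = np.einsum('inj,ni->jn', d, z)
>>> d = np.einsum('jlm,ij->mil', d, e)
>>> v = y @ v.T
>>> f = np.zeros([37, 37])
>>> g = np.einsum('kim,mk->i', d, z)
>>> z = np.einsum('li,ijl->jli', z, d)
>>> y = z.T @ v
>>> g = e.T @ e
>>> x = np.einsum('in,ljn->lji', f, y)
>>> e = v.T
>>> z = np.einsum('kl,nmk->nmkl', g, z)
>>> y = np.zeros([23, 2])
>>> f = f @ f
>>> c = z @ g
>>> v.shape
(7, 37)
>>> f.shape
(37, 37)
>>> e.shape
(37, 7)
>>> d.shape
(11, 7, 23)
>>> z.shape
(7, 23, 11, 11)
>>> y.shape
(23, 2)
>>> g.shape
(11, 11)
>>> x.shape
(11, 23, 37)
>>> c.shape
(7, 23, 11, 11)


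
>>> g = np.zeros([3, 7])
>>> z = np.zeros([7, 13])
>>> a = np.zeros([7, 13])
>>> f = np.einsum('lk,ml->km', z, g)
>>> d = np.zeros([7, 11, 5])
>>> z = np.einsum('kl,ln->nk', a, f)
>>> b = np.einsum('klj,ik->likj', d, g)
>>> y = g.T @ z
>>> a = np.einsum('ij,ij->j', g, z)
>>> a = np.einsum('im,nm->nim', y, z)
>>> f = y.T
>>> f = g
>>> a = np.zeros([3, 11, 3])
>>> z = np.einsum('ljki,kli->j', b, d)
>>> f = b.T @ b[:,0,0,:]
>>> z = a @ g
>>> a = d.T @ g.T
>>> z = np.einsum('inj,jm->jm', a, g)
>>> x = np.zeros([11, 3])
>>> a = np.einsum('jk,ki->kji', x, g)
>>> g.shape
(3, 7)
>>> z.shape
(3, 7)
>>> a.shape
(3, 11, 7)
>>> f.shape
(5, 7, 3, 5)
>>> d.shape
(7, 11, 5)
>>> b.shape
(11, 3, 7, 5)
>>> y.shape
(7, 7)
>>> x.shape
(11, 3)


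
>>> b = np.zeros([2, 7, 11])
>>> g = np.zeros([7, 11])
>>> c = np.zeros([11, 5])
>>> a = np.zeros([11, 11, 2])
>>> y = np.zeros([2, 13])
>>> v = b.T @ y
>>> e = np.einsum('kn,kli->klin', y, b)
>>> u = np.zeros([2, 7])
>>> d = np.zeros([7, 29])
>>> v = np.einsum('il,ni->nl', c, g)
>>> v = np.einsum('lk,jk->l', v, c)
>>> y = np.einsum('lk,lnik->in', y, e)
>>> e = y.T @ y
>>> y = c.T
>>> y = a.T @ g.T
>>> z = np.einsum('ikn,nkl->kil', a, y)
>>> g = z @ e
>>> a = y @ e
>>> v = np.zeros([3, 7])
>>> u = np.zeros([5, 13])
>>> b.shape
(2, 7, 11)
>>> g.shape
(11, 11, 7)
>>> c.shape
(11, 5)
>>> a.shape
(2, 11, 7)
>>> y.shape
(2, 11, 7)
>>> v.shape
(3, 7)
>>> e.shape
(7, 7)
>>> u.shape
(5, 13)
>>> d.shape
(7, 29)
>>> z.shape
(11, 11, 7)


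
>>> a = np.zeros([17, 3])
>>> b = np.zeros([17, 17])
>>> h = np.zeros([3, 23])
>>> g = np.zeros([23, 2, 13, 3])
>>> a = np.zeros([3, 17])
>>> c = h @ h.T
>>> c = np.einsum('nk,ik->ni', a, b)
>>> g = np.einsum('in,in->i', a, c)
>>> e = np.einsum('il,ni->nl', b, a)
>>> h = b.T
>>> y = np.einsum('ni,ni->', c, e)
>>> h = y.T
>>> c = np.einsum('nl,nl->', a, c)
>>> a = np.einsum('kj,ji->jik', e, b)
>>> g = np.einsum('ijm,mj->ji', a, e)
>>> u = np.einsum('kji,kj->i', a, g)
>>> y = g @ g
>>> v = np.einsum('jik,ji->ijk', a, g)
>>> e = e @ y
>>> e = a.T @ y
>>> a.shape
(17, 17, 3)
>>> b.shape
(17, 17)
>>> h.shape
()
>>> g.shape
(17, 17)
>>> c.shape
()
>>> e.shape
(3, 17, 17)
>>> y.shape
(17, 17)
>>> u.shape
(3,)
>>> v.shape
(17, 17, 3)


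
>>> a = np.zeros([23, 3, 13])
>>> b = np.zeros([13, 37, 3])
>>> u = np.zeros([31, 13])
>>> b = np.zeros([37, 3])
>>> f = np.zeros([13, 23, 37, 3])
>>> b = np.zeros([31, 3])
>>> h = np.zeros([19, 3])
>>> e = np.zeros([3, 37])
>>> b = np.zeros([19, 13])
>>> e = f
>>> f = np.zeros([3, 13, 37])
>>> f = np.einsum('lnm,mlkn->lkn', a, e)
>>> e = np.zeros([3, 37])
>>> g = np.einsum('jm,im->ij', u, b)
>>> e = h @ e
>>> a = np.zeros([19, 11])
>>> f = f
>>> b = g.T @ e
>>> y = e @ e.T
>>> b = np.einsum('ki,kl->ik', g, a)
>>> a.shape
(19, 11)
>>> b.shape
(31, 19)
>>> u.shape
(31, 13)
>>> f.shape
(23, 37, 3)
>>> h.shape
(19, 3)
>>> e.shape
(19, 37)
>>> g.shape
(19, 31)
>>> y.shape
(19, 19)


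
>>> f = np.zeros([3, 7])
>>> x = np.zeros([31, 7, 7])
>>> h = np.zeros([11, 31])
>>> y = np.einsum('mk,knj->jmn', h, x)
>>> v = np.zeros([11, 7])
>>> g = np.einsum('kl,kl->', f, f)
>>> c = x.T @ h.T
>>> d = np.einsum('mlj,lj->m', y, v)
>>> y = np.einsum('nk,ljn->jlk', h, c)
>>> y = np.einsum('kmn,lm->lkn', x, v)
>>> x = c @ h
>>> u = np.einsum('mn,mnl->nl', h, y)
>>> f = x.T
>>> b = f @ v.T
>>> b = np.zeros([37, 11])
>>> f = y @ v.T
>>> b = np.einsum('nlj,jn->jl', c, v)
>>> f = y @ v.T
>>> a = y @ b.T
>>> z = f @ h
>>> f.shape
(11, 31, 11)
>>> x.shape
(7, 7, 31)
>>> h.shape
(11, 31)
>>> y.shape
(11, 31, 7)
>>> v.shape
(11, 7)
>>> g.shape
()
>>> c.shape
(7, 7, 11)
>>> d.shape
(7,)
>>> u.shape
(31, 7)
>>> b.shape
(11, 7)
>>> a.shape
(11, 31, 11)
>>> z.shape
(11, 31, 31)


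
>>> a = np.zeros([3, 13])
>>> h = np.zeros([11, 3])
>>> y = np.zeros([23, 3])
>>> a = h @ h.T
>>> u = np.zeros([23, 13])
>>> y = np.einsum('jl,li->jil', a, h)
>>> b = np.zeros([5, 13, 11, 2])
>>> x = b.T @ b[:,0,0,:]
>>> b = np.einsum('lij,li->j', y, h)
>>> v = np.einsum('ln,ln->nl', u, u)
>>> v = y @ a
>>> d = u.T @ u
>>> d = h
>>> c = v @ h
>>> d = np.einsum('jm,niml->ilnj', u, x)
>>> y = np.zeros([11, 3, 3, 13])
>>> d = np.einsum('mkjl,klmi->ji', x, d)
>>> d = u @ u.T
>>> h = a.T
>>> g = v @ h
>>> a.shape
(11, 11)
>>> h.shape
(11, 11)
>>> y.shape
(11, 3, 3, 13)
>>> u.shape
(23, 13)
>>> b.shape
(11,)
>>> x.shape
(2, 11, 13, 2)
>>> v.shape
(11, 3, 11)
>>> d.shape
(23, 23)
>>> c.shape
(11, 3, 3)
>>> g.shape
(11, 3, 11)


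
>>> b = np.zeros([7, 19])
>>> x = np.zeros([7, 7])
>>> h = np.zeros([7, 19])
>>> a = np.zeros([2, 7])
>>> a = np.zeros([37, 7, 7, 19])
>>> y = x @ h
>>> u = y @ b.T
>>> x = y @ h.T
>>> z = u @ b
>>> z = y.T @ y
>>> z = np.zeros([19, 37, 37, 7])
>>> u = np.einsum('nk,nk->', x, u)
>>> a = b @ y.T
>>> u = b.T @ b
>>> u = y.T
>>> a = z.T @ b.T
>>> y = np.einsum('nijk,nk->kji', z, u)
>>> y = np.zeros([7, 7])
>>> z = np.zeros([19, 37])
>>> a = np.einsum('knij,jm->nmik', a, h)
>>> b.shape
(7, 19)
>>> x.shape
(7, 7)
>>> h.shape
(7, 19)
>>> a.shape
(37, 19, 37, 7)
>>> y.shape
(7, 7)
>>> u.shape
(19, 7)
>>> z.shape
(19, 37)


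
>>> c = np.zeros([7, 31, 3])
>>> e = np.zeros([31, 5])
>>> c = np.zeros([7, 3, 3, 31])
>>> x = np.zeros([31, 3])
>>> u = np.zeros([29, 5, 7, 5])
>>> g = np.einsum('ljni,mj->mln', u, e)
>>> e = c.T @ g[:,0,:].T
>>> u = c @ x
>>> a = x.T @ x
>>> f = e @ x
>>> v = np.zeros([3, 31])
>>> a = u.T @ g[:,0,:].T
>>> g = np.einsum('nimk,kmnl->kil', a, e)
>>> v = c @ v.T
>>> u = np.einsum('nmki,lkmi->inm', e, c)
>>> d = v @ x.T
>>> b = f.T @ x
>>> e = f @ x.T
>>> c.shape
(7, 3, 3, 31)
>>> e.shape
(31, 3, 3, 31)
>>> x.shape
(31, 3)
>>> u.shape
(31, 31, 3)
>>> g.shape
(31, 3, 31)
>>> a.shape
(3, 3, 3, 31)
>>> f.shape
(31, 3, 3, 3)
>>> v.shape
(7, 3, 3, 3)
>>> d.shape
(7, 3, 3, 31)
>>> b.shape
(3, 3, 3, 3)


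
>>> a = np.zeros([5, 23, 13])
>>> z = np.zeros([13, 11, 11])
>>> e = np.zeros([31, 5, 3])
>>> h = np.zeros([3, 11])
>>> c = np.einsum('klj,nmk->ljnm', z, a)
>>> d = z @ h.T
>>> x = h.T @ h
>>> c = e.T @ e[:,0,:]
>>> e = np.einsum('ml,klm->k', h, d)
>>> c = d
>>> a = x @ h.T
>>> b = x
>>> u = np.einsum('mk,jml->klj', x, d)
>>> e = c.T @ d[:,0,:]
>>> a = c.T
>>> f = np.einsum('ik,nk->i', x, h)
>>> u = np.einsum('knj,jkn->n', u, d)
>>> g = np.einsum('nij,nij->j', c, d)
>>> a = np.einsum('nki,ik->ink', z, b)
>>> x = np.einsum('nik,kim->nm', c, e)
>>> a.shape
(11, 13, 11)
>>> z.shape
(13, 11, 11)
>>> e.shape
(3, 11, 3)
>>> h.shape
(3, 11)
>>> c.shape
(13, 11, 3)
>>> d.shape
(13, 11, 3)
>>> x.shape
(13, 3)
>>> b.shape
(11, 11)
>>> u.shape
(3,)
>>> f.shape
(11,)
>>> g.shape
(3,)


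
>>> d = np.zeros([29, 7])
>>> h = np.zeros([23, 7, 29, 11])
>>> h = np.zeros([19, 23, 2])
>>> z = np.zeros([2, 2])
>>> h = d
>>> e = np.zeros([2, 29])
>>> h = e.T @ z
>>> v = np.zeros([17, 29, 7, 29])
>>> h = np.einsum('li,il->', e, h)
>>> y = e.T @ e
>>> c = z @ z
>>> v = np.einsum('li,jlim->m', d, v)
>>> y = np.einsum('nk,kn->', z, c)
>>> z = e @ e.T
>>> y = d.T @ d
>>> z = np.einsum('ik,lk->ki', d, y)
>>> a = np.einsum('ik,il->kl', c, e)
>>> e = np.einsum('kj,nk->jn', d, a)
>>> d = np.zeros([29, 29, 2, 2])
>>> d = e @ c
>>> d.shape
(7, 2)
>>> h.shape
()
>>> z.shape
(7, 29)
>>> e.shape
(7, 2)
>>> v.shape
(29,)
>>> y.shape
(7, 7)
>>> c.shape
(2, 2)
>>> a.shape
(2, 29)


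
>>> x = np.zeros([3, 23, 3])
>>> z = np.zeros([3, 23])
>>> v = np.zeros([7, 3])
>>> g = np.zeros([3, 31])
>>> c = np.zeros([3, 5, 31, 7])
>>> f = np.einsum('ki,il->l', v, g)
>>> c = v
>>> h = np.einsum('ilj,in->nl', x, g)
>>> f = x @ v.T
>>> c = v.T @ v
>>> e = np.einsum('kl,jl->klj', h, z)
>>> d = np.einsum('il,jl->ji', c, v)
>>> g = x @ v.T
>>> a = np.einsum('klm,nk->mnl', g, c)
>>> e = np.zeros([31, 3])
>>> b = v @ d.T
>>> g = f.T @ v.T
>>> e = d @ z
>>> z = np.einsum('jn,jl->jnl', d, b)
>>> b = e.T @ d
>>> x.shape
(3, 23, 3)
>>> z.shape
(7, 3, 7)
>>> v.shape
(7, 3)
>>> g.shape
(7, 23, 7)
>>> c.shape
(3, 3)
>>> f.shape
(3, 23, 7)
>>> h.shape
(31, 23)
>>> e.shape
(7, 23)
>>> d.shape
(7, 3)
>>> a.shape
(7, 3, 23)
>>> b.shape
(23, 3)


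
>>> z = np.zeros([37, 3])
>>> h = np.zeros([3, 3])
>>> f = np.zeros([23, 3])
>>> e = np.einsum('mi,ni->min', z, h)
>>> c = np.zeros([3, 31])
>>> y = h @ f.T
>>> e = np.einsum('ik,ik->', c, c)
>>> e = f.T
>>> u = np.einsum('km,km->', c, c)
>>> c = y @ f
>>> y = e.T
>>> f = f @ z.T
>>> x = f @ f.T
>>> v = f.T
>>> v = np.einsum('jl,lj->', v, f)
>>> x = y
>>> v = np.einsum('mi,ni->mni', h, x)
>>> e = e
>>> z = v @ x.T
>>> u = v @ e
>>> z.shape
(3, 23, 23)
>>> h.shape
(3, 3)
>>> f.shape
(23, 37)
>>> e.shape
(3, 23)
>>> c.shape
(3, 3)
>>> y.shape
(23, 3)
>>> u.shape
(3, 23, 23)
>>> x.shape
(23, 3)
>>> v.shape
(3, 23, 3)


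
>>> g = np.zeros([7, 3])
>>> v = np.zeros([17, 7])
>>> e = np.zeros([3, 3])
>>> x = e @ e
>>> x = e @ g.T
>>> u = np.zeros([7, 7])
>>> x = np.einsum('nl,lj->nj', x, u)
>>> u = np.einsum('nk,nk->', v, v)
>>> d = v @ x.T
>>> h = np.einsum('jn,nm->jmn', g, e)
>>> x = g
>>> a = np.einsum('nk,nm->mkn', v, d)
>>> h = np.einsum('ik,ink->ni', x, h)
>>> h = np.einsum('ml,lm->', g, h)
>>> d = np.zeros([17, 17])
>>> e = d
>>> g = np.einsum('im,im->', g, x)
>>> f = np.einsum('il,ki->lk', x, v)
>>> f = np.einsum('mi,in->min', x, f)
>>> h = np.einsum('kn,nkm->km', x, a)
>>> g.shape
()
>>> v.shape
(17, 7)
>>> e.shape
(17, 17)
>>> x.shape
(7, 3)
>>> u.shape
()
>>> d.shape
(17, 17)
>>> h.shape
(7, 17)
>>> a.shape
(3, 7, 17)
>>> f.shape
(7, 3, 17)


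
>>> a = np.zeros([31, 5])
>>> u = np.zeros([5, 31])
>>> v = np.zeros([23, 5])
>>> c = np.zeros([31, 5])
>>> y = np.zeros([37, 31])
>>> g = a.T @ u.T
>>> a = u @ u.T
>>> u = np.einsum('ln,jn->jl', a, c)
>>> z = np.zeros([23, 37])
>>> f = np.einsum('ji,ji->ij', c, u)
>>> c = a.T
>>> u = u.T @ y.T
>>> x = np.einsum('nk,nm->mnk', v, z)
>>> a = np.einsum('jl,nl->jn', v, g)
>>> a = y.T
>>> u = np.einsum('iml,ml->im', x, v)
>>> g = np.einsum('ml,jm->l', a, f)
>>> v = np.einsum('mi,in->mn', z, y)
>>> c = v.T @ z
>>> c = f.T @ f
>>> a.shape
(31, 37)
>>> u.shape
(37, 23)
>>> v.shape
(23, 31)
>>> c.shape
(31, 31)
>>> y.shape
(37, 31)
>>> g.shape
(37,)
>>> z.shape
(23, 37)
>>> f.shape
(5, 31)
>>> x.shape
(37, 23, 5)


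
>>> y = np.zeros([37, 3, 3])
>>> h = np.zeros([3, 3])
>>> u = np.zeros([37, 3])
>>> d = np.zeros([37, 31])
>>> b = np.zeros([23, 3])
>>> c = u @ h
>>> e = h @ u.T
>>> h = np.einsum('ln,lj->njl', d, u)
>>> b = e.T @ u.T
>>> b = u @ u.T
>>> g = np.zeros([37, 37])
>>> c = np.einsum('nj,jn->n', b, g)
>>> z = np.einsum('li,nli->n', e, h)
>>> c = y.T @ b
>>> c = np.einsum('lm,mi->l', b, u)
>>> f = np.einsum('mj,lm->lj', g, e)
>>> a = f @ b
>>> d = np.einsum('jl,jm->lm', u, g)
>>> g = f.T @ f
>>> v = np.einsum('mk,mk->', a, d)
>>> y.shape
(37, 3, 3)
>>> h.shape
(31, 3, 37)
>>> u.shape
(37, 3)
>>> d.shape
(3, 37)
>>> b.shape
(37, 37)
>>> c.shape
(37,)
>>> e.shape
(3, 37)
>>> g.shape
(37, 37)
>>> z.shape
(31,)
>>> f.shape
(3, 37)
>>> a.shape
(3, 37)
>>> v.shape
()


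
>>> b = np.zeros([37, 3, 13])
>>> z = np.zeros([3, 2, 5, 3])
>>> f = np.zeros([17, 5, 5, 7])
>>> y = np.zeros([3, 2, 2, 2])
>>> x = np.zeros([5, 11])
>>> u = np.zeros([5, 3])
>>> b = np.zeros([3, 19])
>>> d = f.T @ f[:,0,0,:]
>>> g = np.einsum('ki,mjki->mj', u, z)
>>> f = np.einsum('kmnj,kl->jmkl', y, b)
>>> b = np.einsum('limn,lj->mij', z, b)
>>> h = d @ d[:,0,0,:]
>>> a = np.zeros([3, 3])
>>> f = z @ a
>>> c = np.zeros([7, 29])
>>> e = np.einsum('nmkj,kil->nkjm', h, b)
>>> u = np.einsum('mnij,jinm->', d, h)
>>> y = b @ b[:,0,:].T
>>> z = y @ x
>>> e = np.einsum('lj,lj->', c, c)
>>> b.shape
(5, 2, 19)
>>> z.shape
(5, 2, 11)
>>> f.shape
(3, 2, 5, 3)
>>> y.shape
(5, 2, 5)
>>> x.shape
(5, 11)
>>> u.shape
()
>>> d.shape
(7, 5, 5, 7)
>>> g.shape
(3, 2)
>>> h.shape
(7, 5, 5, 7)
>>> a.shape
(3, 3)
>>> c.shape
(7, 29)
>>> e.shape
()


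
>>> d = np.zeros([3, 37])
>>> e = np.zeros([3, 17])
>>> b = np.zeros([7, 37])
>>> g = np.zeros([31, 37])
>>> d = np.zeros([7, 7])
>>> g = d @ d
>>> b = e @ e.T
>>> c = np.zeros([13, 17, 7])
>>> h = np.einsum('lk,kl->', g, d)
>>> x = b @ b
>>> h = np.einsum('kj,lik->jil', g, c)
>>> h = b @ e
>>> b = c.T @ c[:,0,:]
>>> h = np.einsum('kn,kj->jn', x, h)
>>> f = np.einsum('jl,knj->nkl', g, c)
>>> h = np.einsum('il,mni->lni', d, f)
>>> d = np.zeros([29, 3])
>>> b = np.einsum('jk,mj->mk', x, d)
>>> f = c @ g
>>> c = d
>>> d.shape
(29, 3)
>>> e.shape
(3, 17)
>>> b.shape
(29, 3)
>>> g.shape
(7, 7)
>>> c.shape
(29, 3)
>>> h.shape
(7, 13, 7)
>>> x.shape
(3, 3)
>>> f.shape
(13, 17, 7)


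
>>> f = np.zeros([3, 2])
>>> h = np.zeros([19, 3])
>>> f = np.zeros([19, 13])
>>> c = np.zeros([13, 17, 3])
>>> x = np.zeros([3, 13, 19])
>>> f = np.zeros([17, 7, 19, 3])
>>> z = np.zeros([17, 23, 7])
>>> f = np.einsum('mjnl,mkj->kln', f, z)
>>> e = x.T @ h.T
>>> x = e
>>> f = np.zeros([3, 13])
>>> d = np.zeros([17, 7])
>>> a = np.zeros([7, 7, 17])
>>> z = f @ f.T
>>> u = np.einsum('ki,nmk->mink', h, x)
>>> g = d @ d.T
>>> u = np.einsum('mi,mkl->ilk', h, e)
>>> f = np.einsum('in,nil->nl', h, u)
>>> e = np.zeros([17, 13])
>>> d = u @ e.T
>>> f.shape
(3, 13)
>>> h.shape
(19, 3)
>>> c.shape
(13, 17, 3)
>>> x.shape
(19, 13, 19)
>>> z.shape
(3, 3)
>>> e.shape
(17, 13)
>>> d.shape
(3, 19, 17)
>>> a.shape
(7, 7, 17)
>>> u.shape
(3, 19, 13)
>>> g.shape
(17, 17)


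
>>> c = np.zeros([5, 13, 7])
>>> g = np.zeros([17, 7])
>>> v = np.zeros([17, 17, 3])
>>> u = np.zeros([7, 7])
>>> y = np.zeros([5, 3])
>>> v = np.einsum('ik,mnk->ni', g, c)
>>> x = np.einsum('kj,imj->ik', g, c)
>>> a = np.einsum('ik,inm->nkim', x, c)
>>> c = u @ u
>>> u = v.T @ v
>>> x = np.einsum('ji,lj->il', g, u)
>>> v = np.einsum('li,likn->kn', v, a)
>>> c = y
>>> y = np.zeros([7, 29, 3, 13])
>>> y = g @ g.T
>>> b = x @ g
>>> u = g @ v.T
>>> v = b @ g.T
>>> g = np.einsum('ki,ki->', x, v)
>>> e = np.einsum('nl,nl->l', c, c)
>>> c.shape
(5, 3)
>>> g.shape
()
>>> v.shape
(7, 17)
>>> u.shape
(17, 5)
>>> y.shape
(17, 17)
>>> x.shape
(7, 17)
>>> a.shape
(13, 17, 5, 7)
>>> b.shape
(7, 7)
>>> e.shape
(3,)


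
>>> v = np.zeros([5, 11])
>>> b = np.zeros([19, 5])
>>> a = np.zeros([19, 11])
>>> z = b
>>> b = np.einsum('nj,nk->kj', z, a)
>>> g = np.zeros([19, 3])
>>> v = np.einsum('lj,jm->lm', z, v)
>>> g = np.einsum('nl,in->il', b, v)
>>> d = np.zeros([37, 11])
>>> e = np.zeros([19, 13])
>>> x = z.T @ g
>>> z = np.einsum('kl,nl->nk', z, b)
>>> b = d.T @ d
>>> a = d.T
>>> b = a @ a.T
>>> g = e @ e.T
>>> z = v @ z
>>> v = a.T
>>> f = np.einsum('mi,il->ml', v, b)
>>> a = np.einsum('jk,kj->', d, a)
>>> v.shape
(37, 11)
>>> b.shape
(11, 11)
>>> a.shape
()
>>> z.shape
(19, 19)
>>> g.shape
(19, 19)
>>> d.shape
(37, 11)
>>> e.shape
(19, 13)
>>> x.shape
(5, 5)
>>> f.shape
(37, 11)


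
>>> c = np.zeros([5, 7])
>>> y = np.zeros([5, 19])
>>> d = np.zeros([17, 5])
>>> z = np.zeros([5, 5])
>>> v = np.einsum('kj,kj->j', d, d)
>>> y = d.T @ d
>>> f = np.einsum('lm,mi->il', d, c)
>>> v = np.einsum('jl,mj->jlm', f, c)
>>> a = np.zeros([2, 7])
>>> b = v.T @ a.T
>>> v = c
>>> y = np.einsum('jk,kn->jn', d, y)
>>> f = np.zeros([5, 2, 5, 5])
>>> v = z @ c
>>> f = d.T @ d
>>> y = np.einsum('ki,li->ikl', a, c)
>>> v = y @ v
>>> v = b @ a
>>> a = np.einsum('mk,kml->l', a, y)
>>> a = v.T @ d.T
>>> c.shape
(5, 7)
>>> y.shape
(7, 2, 5)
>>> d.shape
(17, 5)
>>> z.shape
(5, 5)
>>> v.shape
(5, 17, 7)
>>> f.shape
(5, 5)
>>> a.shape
(7, 17, 17)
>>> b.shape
(5, 17, 2)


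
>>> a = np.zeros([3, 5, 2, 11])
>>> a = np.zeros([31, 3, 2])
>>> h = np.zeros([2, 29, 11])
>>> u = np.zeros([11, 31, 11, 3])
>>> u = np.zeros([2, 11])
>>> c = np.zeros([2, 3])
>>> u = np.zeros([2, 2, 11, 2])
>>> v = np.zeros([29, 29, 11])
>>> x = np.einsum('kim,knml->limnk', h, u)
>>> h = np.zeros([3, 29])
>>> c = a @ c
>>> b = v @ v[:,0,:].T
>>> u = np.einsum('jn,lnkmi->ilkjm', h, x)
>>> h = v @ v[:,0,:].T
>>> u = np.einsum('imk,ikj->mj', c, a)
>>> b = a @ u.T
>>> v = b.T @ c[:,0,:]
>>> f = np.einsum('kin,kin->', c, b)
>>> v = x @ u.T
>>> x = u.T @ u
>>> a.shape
(31, 3, 2)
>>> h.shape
(29, 29, 29)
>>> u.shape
(3, 2)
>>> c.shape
(31, 3, 3)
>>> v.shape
(2, 29, 11, 2, 3)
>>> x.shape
(2, 2)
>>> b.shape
(31, 3, 3)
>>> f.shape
()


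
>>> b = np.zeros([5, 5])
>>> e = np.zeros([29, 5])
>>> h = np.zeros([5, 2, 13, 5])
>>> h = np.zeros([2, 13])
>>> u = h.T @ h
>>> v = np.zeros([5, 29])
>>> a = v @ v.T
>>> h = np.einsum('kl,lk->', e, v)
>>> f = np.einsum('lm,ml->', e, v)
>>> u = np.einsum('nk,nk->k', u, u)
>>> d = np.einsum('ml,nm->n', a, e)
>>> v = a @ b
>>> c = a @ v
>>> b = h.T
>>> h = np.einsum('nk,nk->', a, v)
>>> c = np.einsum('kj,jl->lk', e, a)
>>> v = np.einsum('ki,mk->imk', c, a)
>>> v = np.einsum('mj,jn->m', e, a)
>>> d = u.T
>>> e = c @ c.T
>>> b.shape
()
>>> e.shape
(5, 5)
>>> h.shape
()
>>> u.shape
(13,)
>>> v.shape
(29,)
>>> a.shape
(5, 5)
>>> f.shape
()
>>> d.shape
(13,)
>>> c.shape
(5, 29)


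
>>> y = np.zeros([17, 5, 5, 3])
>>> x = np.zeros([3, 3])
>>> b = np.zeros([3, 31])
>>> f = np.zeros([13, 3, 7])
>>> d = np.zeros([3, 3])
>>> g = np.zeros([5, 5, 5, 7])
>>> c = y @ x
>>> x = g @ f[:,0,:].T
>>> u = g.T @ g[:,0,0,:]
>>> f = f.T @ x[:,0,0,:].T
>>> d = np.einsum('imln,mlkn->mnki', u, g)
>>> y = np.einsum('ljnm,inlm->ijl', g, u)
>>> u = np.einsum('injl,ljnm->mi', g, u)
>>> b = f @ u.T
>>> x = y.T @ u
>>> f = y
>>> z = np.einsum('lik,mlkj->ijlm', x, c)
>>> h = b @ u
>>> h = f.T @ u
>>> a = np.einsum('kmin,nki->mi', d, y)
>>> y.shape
(7, 5, 5)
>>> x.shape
(5, 5, 5)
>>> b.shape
(7, 3, 7)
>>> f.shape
(7, 5, 5)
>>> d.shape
(5, 7, 5, 7)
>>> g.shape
(5, 5, 5, 7)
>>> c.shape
(17, 5, 5, 3)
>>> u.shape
(7, 5)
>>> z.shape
(5, 3, 5, 17)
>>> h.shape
(5, 5, 5)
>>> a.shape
(7, 5)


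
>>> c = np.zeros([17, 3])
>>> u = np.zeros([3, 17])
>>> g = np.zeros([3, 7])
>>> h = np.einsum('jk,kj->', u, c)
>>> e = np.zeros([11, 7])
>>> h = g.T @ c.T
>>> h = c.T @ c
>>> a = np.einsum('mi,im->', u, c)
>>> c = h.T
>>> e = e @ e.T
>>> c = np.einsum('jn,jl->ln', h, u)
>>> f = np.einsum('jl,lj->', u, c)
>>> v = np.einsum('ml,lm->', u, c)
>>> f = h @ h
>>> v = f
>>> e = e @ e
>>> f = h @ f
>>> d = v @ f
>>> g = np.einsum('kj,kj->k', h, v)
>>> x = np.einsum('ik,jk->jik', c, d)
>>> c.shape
(17, 3)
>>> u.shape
(3, 17)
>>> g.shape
(3,)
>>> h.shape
(3, 3)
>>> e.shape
(11, 11)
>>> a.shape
()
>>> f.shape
(3, 3)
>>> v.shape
(3, 3)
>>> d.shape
(3, 3)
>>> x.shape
(3, 17, 3)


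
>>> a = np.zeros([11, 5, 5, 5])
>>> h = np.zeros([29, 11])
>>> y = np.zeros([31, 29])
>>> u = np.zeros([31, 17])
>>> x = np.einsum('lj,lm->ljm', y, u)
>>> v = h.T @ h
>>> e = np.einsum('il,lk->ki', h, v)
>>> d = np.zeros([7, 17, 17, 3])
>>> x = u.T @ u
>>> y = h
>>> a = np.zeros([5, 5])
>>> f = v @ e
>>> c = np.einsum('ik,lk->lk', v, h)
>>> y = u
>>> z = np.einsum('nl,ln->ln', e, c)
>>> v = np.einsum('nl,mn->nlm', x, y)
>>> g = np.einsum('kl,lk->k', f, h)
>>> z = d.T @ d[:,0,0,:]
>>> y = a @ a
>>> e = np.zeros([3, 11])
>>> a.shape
(5, 5)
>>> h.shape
(29, 11)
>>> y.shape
(5, 5)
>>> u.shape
(31, 17)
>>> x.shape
(17, 17)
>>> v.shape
(17, 17, 31)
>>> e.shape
(3, 11)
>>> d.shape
(7, 17, 17, 3)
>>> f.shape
(11, 29)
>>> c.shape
(29, 11)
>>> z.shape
(3, 17, 17, 3)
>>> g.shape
(11,)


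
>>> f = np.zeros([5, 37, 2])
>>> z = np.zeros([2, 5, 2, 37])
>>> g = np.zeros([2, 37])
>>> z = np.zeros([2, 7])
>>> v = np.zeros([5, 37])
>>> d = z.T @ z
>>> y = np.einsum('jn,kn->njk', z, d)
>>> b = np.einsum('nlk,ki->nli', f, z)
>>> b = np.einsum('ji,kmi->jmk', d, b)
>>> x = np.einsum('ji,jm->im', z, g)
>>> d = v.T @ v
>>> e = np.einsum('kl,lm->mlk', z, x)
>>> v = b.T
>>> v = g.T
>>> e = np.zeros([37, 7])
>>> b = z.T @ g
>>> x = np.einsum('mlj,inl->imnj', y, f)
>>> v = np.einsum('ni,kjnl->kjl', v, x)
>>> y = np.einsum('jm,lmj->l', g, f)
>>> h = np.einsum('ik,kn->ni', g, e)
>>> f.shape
(5, 37, 2)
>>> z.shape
(2, 7)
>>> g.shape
(2, 37)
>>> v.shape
(5, 7, 7)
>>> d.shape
(37, 37)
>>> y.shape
(5,)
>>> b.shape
(7, 37)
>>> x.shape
(5, 7, 37, 7)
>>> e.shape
(37, 7)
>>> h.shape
(7, 2)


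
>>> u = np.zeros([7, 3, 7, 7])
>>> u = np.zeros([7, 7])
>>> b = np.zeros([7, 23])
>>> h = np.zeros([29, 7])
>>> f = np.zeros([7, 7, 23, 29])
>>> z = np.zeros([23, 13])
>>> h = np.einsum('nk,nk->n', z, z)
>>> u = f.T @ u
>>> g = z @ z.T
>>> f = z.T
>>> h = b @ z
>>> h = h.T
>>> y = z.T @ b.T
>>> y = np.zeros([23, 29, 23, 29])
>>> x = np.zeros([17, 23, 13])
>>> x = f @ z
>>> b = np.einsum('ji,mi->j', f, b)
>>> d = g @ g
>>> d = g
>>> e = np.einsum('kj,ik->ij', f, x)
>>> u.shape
(29, 23, 7, 7)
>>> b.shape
(13,)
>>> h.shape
(13, 7)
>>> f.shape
(13, 23)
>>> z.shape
(23, 13)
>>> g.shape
(23, 23)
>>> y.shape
(23, 29, 23, 29)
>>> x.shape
(13, 13)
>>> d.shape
(23, 23)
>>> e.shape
(13, 23)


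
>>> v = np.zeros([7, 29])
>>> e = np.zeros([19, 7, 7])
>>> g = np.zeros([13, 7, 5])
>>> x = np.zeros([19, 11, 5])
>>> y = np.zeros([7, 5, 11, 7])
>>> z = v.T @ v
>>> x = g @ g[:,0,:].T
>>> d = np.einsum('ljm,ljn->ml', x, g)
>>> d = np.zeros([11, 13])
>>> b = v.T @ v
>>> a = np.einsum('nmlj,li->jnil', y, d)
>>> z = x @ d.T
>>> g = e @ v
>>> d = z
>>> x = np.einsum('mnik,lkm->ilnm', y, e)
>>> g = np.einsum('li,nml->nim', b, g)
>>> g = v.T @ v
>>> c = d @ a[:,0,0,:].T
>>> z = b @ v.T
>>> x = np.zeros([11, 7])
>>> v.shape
(7, 29)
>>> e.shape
(19, 7, 7)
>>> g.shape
(29, 29)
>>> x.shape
(11, 7)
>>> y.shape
(7, 5, 11, 7)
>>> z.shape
(29, 7)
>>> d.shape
(13, 7, 11)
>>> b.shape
(29, 29)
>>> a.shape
(7, 7, 13, 11)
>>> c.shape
(13, 7, 7)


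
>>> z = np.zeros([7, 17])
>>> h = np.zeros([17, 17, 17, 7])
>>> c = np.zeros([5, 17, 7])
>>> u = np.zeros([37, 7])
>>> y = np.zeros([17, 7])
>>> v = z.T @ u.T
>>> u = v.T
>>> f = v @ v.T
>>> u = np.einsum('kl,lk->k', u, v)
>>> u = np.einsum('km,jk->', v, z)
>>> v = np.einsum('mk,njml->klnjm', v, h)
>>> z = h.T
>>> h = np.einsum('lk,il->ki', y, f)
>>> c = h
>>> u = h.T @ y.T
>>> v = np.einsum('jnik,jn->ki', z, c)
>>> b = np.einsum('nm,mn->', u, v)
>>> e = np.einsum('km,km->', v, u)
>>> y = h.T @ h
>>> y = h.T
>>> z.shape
(7, 17, 17, 17)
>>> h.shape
(7, 17)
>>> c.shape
(7, 17)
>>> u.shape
(17, 17)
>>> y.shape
(17, 7)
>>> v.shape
(17, 17)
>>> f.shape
(17, 17)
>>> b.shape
()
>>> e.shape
()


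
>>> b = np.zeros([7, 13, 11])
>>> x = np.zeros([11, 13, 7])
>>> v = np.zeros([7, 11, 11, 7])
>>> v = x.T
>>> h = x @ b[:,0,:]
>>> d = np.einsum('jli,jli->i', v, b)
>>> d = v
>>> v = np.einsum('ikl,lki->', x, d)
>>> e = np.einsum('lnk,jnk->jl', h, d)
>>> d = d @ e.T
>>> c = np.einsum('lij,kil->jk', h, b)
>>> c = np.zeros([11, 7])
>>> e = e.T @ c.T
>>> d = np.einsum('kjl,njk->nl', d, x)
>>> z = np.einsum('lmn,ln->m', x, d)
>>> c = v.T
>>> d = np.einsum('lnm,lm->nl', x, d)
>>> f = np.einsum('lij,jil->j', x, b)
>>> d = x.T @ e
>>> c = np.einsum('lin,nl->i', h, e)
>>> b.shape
(7, 13, 11)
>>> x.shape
(11, 13, 7)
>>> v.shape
()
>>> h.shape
(11, 13, 11)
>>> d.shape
(7, 13, 11)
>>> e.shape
(11, 11)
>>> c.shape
(13,)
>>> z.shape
(13,)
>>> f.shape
(7,)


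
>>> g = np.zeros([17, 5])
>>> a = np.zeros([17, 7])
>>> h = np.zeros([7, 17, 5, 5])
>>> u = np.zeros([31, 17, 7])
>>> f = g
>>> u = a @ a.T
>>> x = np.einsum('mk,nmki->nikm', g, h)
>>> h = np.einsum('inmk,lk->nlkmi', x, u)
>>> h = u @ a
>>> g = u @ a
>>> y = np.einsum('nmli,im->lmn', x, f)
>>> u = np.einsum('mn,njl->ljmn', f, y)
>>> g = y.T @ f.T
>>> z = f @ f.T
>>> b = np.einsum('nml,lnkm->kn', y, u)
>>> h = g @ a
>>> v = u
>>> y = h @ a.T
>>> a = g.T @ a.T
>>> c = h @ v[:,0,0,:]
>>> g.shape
(7, 5, 17)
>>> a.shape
(17, 5, 17)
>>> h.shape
(7, 5, 7)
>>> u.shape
(7, 5, 17, 5)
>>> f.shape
(17, 5)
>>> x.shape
(7, 5, 5, 17)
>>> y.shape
(7, 5, 17)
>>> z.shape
(17, 17)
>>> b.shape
(17, 5)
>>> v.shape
(7, 5, 17, 5)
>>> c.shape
(7, 5, 5)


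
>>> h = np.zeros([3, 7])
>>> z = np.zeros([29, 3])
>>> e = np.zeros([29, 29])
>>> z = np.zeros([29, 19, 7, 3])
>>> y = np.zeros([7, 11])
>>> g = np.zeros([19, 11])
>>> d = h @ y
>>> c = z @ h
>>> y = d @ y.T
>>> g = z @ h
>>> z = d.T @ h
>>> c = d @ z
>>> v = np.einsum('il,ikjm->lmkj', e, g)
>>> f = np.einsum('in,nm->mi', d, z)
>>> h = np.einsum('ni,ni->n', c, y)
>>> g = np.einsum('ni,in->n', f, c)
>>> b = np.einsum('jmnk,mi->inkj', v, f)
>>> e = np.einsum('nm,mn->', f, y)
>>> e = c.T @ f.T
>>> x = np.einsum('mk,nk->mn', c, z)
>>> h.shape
(3,)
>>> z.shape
(11, 7)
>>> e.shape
(7, 7)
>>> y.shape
(3, 7)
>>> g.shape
(7,)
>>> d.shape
(3, 11)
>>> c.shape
(3, 7)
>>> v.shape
(29, 7, 19, 7)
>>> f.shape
(7, 3)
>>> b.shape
(3, 19, 7, 29)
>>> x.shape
(3, 11)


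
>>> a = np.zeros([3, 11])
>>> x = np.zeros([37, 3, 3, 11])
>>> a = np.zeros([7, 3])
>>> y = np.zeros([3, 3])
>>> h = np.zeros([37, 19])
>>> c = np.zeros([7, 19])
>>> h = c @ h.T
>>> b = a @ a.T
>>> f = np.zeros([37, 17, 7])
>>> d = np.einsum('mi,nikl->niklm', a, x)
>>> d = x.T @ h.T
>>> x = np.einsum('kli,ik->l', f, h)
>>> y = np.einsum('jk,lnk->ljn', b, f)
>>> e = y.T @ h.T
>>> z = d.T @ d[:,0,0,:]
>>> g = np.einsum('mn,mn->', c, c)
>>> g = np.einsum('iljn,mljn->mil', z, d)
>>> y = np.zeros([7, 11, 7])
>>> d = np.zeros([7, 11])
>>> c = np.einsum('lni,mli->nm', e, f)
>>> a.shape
(7, 3)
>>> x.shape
(17,)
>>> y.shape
(7, 11, 7)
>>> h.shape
(7, 37)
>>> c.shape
(7, 37)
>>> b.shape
(7, 7)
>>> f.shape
(37, 17, 7)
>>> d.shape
(7, 11)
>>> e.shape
(17, 7, 7)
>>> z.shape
(7, 3, 3, 7)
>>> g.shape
(11, 7, 3)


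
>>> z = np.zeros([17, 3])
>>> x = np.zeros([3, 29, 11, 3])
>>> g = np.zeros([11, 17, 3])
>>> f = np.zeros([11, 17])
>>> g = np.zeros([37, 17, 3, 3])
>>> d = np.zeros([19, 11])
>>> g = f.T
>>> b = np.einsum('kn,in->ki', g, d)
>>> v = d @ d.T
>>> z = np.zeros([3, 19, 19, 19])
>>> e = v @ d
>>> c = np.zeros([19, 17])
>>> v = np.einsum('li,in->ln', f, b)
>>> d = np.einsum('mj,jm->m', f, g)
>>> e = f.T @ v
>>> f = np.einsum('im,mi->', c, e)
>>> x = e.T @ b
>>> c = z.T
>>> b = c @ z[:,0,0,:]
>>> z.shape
(3, 19, 19, 19)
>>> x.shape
(19, 19)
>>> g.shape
(17, 11)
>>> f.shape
()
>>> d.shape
(11,)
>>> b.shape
(19, 19, 19, 19)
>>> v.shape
(11, 19)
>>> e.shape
(17, 19)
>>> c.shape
(19, 19, 19, 3)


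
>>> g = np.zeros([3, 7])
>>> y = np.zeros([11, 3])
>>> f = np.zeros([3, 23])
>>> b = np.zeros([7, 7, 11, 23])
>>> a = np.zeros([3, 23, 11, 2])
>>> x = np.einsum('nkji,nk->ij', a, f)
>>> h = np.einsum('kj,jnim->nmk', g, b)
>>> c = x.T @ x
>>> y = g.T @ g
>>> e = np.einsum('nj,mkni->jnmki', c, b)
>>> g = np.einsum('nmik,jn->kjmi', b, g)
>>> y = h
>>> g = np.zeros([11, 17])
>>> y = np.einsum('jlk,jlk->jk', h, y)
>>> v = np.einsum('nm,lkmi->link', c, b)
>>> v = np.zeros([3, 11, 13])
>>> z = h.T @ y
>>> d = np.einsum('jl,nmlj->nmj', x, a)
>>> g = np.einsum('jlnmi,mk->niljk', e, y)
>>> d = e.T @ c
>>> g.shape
(7, 23, 11, 11, 3)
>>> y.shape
(7, 3)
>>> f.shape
(3, 23)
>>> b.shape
(7, 7, 11, 23)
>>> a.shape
(3, 23, 11, 2)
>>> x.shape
(2, 11)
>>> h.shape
(7, 23, 3)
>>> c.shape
(11, 11)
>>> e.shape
(11, 11, 7, 7, 23)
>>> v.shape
(3, 11, 13)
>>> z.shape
(3, 23, 3)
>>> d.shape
(23, 7, 7, 11, 11)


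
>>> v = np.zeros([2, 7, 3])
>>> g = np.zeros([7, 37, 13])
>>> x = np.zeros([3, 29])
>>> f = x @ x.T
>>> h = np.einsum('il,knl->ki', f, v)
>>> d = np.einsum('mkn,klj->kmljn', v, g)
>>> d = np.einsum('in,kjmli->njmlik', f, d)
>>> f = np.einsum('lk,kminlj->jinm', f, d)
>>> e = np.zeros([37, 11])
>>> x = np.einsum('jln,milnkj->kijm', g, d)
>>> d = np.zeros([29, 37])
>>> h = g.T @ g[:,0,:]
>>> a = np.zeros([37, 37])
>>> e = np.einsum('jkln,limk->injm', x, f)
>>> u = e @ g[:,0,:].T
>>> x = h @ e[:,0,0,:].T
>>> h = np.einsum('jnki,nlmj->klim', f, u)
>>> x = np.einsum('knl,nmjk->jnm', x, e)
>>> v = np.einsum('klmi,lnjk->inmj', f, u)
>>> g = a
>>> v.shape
(2, 3, 13, 3)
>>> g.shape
(37, 37)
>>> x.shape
(3, 37, 3)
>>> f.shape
(7, 37, 13, 2)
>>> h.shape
(13, 3, 2, 3)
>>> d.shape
(29, 37)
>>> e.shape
(37, 3, 3, 13)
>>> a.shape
(37, 37)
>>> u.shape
(37, 3, 3, 7)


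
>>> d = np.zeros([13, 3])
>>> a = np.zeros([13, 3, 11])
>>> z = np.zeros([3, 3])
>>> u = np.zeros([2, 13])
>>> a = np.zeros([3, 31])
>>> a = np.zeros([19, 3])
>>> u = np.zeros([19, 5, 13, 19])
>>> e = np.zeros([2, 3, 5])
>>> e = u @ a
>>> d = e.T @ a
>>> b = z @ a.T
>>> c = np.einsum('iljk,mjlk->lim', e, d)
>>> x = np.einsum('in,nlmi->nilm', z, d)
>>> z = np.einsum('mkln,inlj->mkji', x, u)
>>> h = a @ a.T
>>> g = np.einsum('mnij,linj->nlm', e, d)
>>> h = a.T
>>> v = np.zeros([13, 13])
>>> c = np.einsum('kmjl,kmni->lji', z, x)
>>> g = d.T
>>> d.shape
(3, 13, 5, 3)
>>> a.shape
(19, 3)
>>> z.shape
(3, 3, 19, 19)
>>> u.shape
(19, 5, 13, 19)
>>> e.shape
(19, 5, 13, 3)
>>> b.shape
(3, 19)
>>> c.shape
(19, 19, 5)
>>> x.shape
(3, 3, 13, 5)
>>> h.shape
(3, 19)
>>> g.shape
(3, 5, 13, 3)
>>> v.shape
(13, 13)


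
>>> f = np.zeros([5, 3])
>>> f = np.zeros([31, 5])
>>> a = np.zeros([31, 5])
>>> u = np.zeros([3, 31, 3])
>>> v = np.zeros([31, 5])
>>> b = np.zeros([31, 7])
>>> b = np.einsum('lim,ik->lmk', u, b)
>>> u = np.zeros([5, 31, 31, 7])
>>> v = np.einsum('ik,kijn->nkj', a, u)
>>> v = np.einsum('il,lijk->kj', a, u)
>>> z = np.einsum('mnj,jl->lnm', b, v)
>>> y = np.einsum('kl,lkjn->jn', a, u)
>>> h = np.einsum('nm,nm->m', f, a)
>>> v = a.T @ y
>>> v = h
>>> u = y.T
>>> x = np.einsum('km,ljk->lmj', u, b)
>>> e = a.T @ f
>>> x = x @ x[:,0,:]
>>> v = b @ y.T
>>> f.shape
(31, 5)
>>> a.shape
(31, 5)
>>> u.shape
(7, 31)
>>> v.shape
(3, 3, 31)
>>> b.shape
(3, 3, 7)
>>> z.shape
(31, 3, 3)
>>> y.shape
(31, 7)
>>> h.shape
(5,)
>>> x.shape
(3, 31, 3)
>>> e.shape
(5, 5)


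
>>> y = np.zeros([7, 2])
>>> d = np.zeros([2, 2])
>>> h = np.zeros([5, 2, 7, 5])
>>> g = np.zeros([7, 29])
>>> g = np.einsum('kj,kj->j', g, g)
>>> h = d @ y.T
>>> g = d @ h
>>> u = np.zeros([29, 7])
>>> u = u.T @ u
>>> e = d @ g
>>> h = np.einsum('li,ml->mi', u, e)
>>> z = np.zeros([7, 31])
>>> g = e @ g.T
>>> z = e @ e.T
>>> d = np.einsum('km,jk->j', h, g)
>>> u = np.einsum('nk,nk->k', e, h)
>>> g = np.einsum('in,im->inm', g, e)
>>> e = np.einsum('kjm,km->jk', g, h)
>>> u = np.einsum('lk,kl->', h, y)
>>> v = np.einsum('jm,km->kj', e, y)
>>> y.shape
(7, 2)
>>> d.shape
(2,)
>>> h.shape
(2, 7)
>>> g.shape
(2, 2, 7)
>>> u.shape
()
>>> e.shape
(2, 2)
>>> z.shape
(2, 2)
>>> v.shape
(7, 2)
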